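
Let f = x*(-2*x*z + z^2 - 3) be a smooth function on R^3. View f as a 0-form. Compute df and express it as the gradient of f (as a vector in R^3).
df = (-4*x*z + z^2 - 3) dx + (0) dy + (2*x*(-x + z)) dz; grad f = (-4*x*z + z^2 - 3, 0, 2*x*(-x + z))

For a 0-form f, d f = (∂f/∂x) dx + (∂f/∂y) dy + (∂f/∂z) dz. The components of the vector representation are exactly the entries of grad f in Cartesian coordinates:
  ∂f/∂x = -4*x*z + z^2 - 3
  ∂f/∂y = 0
  ∂f/∂z = 2*x*(-x + z).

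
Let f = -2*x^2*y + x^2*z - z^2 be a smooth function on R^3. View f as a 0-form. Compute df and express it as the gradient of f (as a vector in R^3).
df = (2*x*(-2*y + z)) dx + (-2*x^2) dy + (x^2 - 2*z) dz; grad f = (2*x*(-2*y + z), -2*x^2, x^2 - 2*z)

For a 0-form f, d f = (∂f/∂x) dx + (∂f/∂y) dy + (∂f/∂z) dz. The components of the vector representation are exactly the entries of grad f in Cartesian coordinates:
  ∂f/∂x = 2*x*(-2*y + z)
  ∂f/∂y = -2*x^2
  ∂f/∂z = x^2 - 2*z.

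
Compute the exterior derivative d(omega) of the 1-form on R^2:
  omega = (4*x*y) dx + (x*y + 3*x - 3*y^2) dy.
d(omega) = (-4*x + y + 3) dx ∧ dy

For a 1-form omega = sum_i f_i dx_i, the exterior derivative is
  d(omega) = sum_{i < j} (∂f_j/∂x_i - ∂f_i/∂x_j) dx_i ∧ dx_j.
  coefficient of dx ∧ dy: ∂f_2/∂x - ∂f_1/∂y = ∂(x*y + 3*x - 3*y^2)/∂x - ∂(4*x*y)/∂y = -4*x + y + 3
Assembling: d(omega) = (-4*x + y + 3) dx ∧ dy.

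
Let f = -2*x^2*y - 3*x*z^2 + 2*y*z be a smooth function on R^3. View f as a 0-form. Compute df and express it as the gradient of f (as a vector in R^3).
df = (-4*x*y - 3*z^2) dx + (-2*x^2 + 2*z) dy + (-6*x*z + 2*y) dz; grad f = (-4*x*y - 3*z^2, -2*x^2 + 2*z, -6*x*z + 2*y)

For a 0-form f, d f = (∂f/∂x) dx + (∂f/∂y) dy + (∂f/∂z) dz. The components of the vector representation are exactly the entries of grad f in Cartesian coordinates:
  ∂f/∂x = -4*x*y - 3*z^2
  ∂f/∂y = -2*x^2 + 2*z
  ∂f/∂z = -6*x*z + 2*y.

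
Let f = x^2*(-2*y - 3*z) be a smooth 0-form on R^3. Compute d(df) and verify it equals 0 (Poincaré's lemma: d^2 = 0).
d(df) = 0

Step 1: df = sum_i (∂f/∂x_i) dx_i = (2*x*(-2*y - 3*z)) dx + (-2*x^2) dy + (-3*x^2) dz.
Step 2: Apply d again. Using the 1-form formula, the coefficient of dx ∧ dy in d(df) is ∂^2 f/∂x ∂y - ∂^2 f/∂y ∂x = (-4*x) - (-4*x) = 0 (equality of mixed partials for smooth f).
Similarly for dx ∧ dz and dy ∧ dz — all coefficients vanish. So d(df) = 0.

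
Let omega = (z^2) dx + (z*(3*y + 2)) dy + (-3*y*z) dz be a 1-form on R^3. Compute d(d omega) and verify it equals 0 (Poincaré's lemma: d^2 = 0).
d(d omega) = 0

Step 1: d omega = sum_{i<j} (∂f_j/∂x_i - ∂f_i/∂x_j) dx_i ∧ dx_j:
  coeff of dx ∧ dy: 0
  coeff of dx ∧ dz: -2*z
  coeff of dy ∧ dz: -3*y - 3*z - 2
Step 2: Apply d again to each 2-form coefficient. The only possible 3-form in R^3 is dx ∧ dy ∧ dz, with coefficient
  ∂(coeff of dy∧dz)/∂x - ∂(coeff of dx∧dz)/∂y + ∂(coeff of dx∧dy)/∂z
  = ∂/∂x (-3*y - 3*z - 2) - ∂/∂y (-2*z) + ∂/∂z (0).
Each of these terms simplifies to sums of mixed partials that cancel in pairs. The result is 0 (by equality of mixed partials for smooth functions — Schwarz / Clairaut).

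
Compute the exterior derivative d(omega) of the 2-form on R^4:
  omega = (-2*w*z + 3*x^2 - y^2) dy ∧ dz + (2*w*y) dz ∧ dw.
d(omega) = (6*x) dx ∧ dy ∧ dz + (2*w - 2*z) dy ∧ dz ∧ dw

For a 2-form omega = sum_{i<j} g_{ij} dx_i ∧ dx_j, the exterior derivative is
  d(omega) = sum_{i<j} d(g_{ij}) ∧ dx_i ∧ dx_j = sum_{i<j, k} (∂g_{ij}/∂x_k) dx_k ∧ dx_i ∧ dx_j.
Expand each term, using dx_k ∧ dx_i ∧ dx_j = sgn(permutation) dx_{(a)} ∧ dx_{(b)} ∧ dx_{(c)} with (a < b < c) sorted:
  d(-2*w*z + 3*x^2 - y^2) includes (∂/∂x)(-2*w*z + 3*x^2 - y^2) dx = (6*x) dx, which multiplied by dy ∧ dz gives (6*x) dx ∧ dy ∧ dz
  d(-2*w*z + 3*x^2 - y^2) includes (∂/∂w)(-2*w*z + 3*x^2 - y^2) dw = (-2*z) dw, which multiplied by dy ∧ dz gives (-2*z) dy ∧ dz ∧ dw
  d(2*w*y) includes (∂/∂y)(2*w*y) dy = (2*w) dy, which multiplied by dz ∧ dw gives (2*w) dy ∧ dz ∧ dw
Collecting like 3-forms: d(omega) = (6*x) dx ∧ dy ∧ dz + (2*w - 2*z) dy ∧ dz ∧ dw.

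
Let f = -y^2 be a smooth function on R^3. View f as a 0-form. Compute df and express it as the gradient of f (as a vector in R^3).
df = (0) dx + (-2*y) dy + (0) dz; grad f = (0, -2*y, 0)

For a 0-form f, d f = (∂f/∂x) dx + (∂f/∂y) dy + (∂f/∂z) dz. The components of the vector representation are exactly the entries of grad f in Cartesian coordinates:
  ∂f/∂x = 0
  ∂f/∂y = -2*y
  ∂f/∂z = 0.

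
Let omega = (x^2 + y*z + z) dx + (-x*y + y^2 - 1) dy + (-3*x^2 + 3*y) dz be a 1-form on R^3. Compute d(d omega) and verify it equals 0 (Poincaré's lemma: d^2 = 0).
d(d omega) = 0

Step 1: d omega = sum_{i<j} (∂f_j/∂x_i - ∂f_i/∂x_j) dx_i ∧ dx_j:
  coeff of dx ∧ dy: -y - z
  coeff of dx ∧ dz: -6*x - y - 1
  coeff of dy ∧ dz: 3
Step 2: Apply d again to each 2-form coefficient. The only possible 3-form in R^3 is dx ∧ dy ∧ dz, with coefficient
  ∂(coeff of dy∧dz)/∂x - ∂(coeff of dx∧dz)/∂y + ∂(coeff of dx∧dy)/∂z
  = ∂/∂x (3) - ∂/∂y (-6*x - y - 1) + ∂/∂z (-y - z).
Each of these terms simplifies to sums of mixed partials that cancel in pairs. The result is 0 (by equality of mixed partials for smooth functions — Schwarz / Clairaut).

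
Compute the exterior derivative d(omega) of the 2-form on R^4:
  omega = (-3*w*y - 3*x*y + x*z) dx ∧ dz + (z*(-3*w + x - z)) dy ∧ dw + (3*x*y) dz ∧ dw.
d(omega) = (3*w + 3*x) dx ∧ dy ∧ dz + (z) dx ∧ dy ∧ dw + (3*w + 2*x + 2*z) dy ∧ dz ∧ dw

For a 2-form omega = sum_{i<j} g_{ij} dx_i ∧ dx_j, the exterior derivative is
  d(omega) = sum_{i<j} d(g_{ij}) ∧ dx_i ∧ dx_j = sum_{i<j, k} (∂g_{ij}/∂x_k) dx_k ∧ dx_i ∧ dx_j.
Expand each term, using dx_k ∧ dx_i ∧ dx_j = sgn(permutation) dx_{(a)} ∧ dx_{(b)} ∧ dx_{(c)} with (a < b < c) sorted:
  d(-3*w*y - 3*x*y + x*z) includes (∂/∂y)(-3*w*y - 3*x*y + x*z) dy = (-3*w - 3*x) dy, which multiplied by dx ∧ dz gives (3*w + 3*x) dx ∧ dy ∧ dz
  d(-3*w*y - 3*x*y + x*z) includes (∂/∂w)(-3*w*y - 3*x*y + x*z) dw = (-3*y) dw, which multiplied by dx ∧ dz gives (-3*y) dx ∧ dz ∧ dw
  d(z*(-3*w + x - z)) includes (∂/∂x)(z*(-3*w + x - z)) dx = (z) dx, which multiplied by dy ∧ dw gives (z) dx ∧ dy ∧ dw
  d(z*(-3*w + x - z)) includes (∂/∂z)(z*(-3*w + x - z)) dz = (-3*w + x - 2*z) dz, which multiplied by dy ∧ dw gives (3*w - x + 2*z) dy ∧ dz ∧ dw
  d(3*x*y) includes (∂/∂x)(3*x*y) dx = (3*y) dx, which multiplied by dz ∧ dw gives (3*y) dx ∧ dz ∧ dw
  d(3*x*y) includes (∂/∂y)(3*x*y) dy = (3*x) dy, which multiplied by dz ∧ dw gives (3*x) dy ∧ dz ∧ dw
Collecting like 3-forms: d(omega) = (3*w + 3*x) dx ∧ dy ∧ dz + (z) dx ∧ dy ∧ dw + (3*w + 2*x + 2*z) dy ∧ dz ∧ dw.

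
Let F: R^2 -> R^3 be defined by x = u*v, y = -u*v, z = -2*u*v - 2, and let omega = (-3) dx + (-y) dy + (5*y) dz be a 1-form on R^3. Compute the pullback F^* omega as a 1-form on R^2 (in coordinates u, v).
F^* omega = (3*v*(3*u*v - 1)) du + (3*u*(3*u*v - 1)) dv

Using F^*(f dg) = (f ∘ F) d(g ∘ F), substitute each coordinate x_i by F_i(u, v) in f_i, and replace dx_i by d F_i = (∂F_i/∂u) du + (∂F_i/∂v) dv.
  For the x component: f_1(F) = -3; d F_1 = (v) du + (u) dv
  For the y component: f_2(F) = u*v; d F_2 = (-v) du + (-u) dv
  For the z component: f_3(F) = -5*u*v; d F_3 = (-2*v) du + (-2*u) dv
Combining and collecting du, dv coefficients:
  coeff of du: 3*v*(3*u*v - 1)
  coeff of dv: 3*u*(3*u*v - 1)
F^* omega = (3*v*(3*u*v - 1)) du + (3*u*(3*u*v - 1)) dv.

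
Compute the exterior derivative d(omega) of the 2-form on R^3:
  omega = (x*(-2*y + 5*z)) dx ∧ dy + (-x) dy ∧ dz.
d(omega) = (5*x - 1) dx ∧ dy ∧ dz

For a 2-form omega = sum_{i<j} g_{ij} dx_i ∧ dx_j, the exterior derivative is
  d(omega) = sum_{i<j} d(g_{ij}) ∧ dx_i ∧ dx_j = sum_{i<j, k} (∂g_{ij}/∂x_k) dx_k ∧ dx_i ∧ dx_j.
Expand each term, using dx_k ∧ dx_i ∧ dx_j = sgn(permutation) dx_{(a)} ∧ dx_{(b)} ∧ dx_{(c)} with (a < b < c) sorted:
  d(x*(-2*y + 5*z)) includes (∂/∂z)(x*(-2*y + 5*z)) dz = (5*x) dz, which multiplied by dx ∧ dy gives (5*x) dx ∧ dy ∧ dz
  d(-x) includes (∂/∂x)(-x) dx = (-1) dx, which multiplied by dy ∧ dz gives (-1) dx ∧ dy ∧ dz
Collecting like 3-forms: d(omega) = (5*x - 1) dx ∧ dy ∧ dz.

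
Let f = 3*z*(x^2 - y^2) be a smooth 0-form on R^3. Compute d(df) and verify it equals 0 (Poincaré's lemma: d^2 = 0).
d(df) = 0

Step 1: df = sum_i (∂f/∂x_i) dx_i = (6*x*z) dx + (-6*y*z) dy + (3*x^2 - 3*y^2) dz.
Step 2: Apply d again. Using the 1-form formula, the coefficient of dx ∧ dy in d(df) is ∂^2 f/∂x ∂y - ∂^2 f/∂y ∂x = (0) - (0) = 0 (equality of mixed partials for smooth f).
Similarly for dx ∧ dz and dy ∧ dz — all coefficients vanish. So d(df) = 0.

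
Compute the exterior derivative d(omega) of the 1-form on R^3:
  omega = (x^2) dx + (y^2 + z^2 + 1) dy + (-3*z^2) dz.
d(omega) = (-2*z) dy ∧ dz

For a 1-form omega = sum_i f_i dx_i, the exterior derivative is
  d(omega) = sum_{i < j} (∂f_j/∂x_i - ∂f_i/∂x_j) dx_i ∧ dx_j.
  coefficient of dy ∧ dz: ∂f_3/∂y - ∂f_2/∂z = ∂(-3*z^2)/∂y - ∂(y^2 + z^2 + 1)/∂z = -2*z
Assembling: d(omega) = (-2*z) dy ∧ dz.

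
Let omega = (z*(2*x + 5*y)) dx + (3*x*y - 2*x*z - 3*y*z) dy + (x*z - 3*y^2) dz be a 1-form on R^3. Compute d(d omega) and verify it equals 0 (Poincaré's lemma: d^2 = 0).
d(d omega) = 0

Step 1: d omega = sum_{i<j} (∂f_j/∂x_i - ∂f_i/∂x_j) dx_i ∧ dx_j:
  coeff of dx ∧ dy: 3*y - 7*z
  coeff of dx ∧ dz: -2*x - 5*y + z
  coeff of dy ∧ dz: 2*x - 3*y
Step 2: Apply d again to each 2-form coefficient. The only possible 3-form in R^3 is dx ∧ dy ∧ dz, with coefficient
  ∂(coeff of dy∧dz)/∂x - ∂(coeff of dx∧dz)/∂y + ∂(coeff of dx∧dy)/∂z
  = ∂/∂x (2*x - 3*y) - ∂/∂y (-2*x - 5*y + z) + ∂/∂z (3*y - 7*z).
Each of these terms simplifies to sums of mixed partials that cancel in pairs. The result is 0 (by equality of mixed partials for smooth functions — Schwarz / Clairaut).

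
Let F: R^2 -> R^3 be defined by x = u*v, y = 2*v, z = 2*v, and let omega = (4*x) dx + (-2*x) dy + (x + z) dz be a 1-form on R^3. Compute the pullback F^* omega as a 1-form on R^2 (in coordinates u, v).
F^* omega = (4*u*v^2) du + (2*v*(2*u^2 - u + 2)) dv

Using F^*(f dg) = (f ∘ F) d(g ∘ F), substitute each coordinate x_i by F_i(u, v) in f_i, and replace dx_i by d F_i = (∂F_i/∂u) du + (∂F_i/∂v) dv.
  For the x component: f_1(F) = 4*u*v; d F_1 = (v) du + (u) dv
  For the y component: f_2(F) = -2*u*v; d F_2 = (0) du + (2) dv
  For the z component: f_3(F) = v*(u + 2); d F_3 = (0) du + (2) dv
Combining and collecting du, dv coefficients:
  coeff of du: 4*u*v^2
  coeff of dv: 2*v*(2*u^2 - u + 2)
F^* omega = (4*u*v^2) du + (2*v*(2*u^2 - u + 2)) dv.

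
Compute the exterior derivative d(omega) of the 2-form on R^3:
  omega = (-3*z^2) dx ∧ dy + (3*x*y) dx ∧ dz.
d(omega) = (-3*x - 6*z) dx ∧ dy ∧ dz

For a 2-form omega = sum_{i<j} g_{ij} dx_i ∧ dx_j, the exterior derivative is
  d(omega) = sum_{i<j} d(g_{ij}) ∧ dx_i ∧ dx_j = sum_{i<j, k} (∂g_{ij}/∂x_k) dx_k ∧ dx_i ∧ dx_j.
Expand each term, using dx_k ∧ dx_i ∧ dx_j = sgn(permutation) dx_{(a)} ∧ dx_{(b)} ∧ dx_{(c)} with (a < b < c) sorted:
  d(-3*z^2) includes (∂/∂z)(-3*z^2) dz = (-6*z) dz, which multiplied by dx ∧ dy gives (-6*z) dx ∧ dy ∧ dz
  d(3*x*y) includes (∂/∂y)(3*x*y) dy = (3*x) dy, which multiplied by dx ∧ dz gives (-3*x) dx ∧ dy ∧ dz
Collecting like 3-forms: d(omega) = (-3*x - 6*z) dx ∧ dy ∧ dz.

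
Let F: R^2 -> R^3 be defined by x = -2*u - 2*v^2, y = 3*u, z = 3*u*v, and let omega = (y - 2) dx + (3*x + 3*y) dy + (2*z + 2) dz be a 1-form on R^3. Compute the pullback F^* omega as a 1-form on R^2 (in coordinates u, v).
F^* omega = (18*u*v^2 + 3*u - 18*v^2 + 6*v + 4) du + (18*u^2*v - 12*u*v + 6*u + 8*v) dv

Using F^*(f dg) = (f ∘ F) d(g ∘ F), substitute each coordinate x_i by F_i(u, v) in f_i, and replace dx_i by d F_i = (∂F_i/∂u) du + (∂F_i/∂v) dv.
  For the x component: f_1(F) = 3*u - 2; d F_1 = (-2) du + (-4*v) dv
  For the y component: f_2(F) = 3*u - 6*v^2; d F_2 = (3) du + (0) dv
  For the z component: f_3(F) = 6*u*v + 2; d F_3 = (3*v) du + (3*u) dv
Combining and collecting du, dv coefficients:
  coeff of du: 18*u*v^2 + 3*u - 18*v^2 + 6*v + 4
  coeff of dv: 18*u^2*v - 12*u*v + 6*u + 8*v
F^* omega = (18*u*v^2 + 3*u - 18*v^2 + 6*v + 4) du + (18*u^2*v - 12*u*v + 6*u + 8*v) dv.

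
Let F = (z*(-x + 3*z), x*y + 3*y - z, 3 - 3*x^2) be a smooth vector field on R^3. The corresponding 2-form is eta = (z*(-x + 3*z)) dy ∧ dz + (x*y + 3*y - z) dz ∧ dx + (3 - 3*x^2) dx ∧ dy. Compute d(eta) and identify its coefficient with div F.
d(eta) = (x - z + 3) dx ∧ dy ∧ dz; div F = x - z + 3

For a 2-form in R^3 of the form above, applying d gives a 3-form with coefficient ∂P/∂x + ∂Q/∂y + ∂R/∂z:
  ∂P/∂x = -z
  ∂Q/∂y = x + 3
  ∂R/∂z = 0
Sum = x - z + 3, which is exactly div F.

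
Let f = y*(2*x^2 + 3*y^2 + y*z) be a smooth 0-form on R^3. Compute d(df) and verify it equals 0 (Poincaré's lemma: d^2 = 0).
d(df) = 0

Step 1: df = sum_i (∂f/∂x_i) dx_i = (4*x*y) dx + (2*x^2 + 9*y^2 + 2*y*z) dy + (y^2) dz.
Step 2: Apply d again. Using the 1-form formula, the coefficient of dx ∧ dy in d(df) is ∂^2 f/∂x ∂y - ∂^2 f/∂y ∂x = (4*x) - (4*x) = 0 (equality of mixed partials for smooth f).
Similarly for dx ∧ dz and dy ∧ dz — all coefficients vanish. So d(df) = 0.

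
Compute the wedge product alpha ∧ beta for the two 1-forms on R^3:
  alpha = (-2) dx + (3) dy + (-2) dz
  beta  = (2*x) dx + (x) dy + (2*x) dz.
alpha ∧ beta = (-8*x) dx ∧ dy + (8*x) dy ∧ dz

Distribute the wedge, using dx_i ∧ dx_j = -dx_j ∧ dx_i and dx_i ∧ dx_i = 0. For each pair (i, j) with i < j, the coefficient of dx_i ∧ dx_j in alpha ∧ beta is (alpha_i * beta_j - alpha_j * beta_i). Collecting: alpha ∧ beta = (-8*x) dx ∧ dy + (8*x) dy ∧ dz.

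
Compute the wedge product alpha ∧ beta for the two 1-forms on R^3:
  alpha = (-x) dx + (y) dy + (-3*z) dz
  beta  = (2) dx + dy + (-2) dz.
alpha ∧ beta = (-x - 2*y) dx ∧ dy + (2*x + 6*z) dx ∧ dz + (-2*y + 3*z) dy ∧ dz

Distribute the wedge, using dx_i ∧ dx_j = -dx_j ∧ dx_i and dx_i ∧ dx_i = 0. For each pair (i, j) with i < j, the coefficient of dx_i ∧ dx_j in alpha ∧ beta is (alpha_i * beta_j - alpha_j * beta_i). Collecting: alpha ∧ beta = (-x - 2*y) dx ∧ dy + (2*x + 6*z) dx ∧ dz + (-2*y + 3*z) dy ∧ dz.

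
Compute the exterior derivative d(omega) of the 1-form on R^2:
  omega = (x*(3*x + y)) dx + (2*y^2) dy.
d(omega) = (-x) dx ∧ dy

For a 1-form omega = sum_i f_i dx_i, the exterior derivative is
  d(omega) = sum_{i < j} (∂f_j/∂x_i - ∂f_i/∂x_j) dx_i ∧ dx_j.
  coefficient of dx ∧ dy: ∂f_2/∂x - ∂f_1/∂y = ∂(2*y^2)/∂x - ∂(x*(3*x + y))/∂y = -x
Assembling: d(omega) = (-x) dx ∧ dy.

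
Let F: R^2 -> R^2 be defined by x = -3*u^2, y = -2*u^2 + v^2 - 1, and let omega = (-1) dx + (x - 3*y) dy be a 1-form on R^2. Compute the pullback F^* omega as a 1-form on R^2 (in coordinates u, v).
F^* omega = (6*u*(-2*u^2 + 2*v^2 - 1)) du + (6*v*(u^2 - v^2 + 1)) dv

Using F^*(f dg) = (f ∘ F) d(g ∘ F), substitute each coordinate x_i by F_i(u, v) in f_i, and replace dx_i by d F_i = (∂F_i/∂u) du + (∂F_i/∂v) dv.
  For the x component: f_1(F) = -1; d F_1 = (-6*u) du + (0) dv
  For the y component: f_2(F) = 3*u^2 - 3*v^2 + 3; d F_2 = (-4*u) du + (2*v) dv
Combining and collecting du, dv coefficients:
  coeff of du: 6*u*(-2*u^2 + 2*v^2 - 1)
  coeff of dv: 6*v*(u^2 - v^2 + 1)
F^* omega = (6*u*(-2*u^2 + 2*v^2 - 1)) du + (6*v*(u^2 - v^2 + 1)) dv.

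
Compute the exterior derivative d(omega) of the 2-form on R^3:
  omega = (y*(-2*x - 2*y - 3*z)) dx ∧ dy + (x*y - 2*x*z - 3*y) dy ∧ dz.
d(omega) = (-2*y - 2*z) dx ∧ dy ∧ dz

For a 2-form omega = sum_{i<j} g_{ij} dx_i ∧ dx_j, the exterior derivative is
  d(omega) = sum_{i<j} d(g_{ij}) ∧ dx_i ∧ dx_j = sum_{i<j, k} (∂g_{ij}/∂x_k) dx_k ∧ dx_i ∧ dx_j.
Expand each term, using dx_k ∧ dx_i ∧ dx_j = sgn(permutation) dx_{(a)} ∧ dx_{(b)} ∧ dx_{(c)} with (a < b < c) sorted:
  d(y*(-2*x - 2*y - 3*z)) includes (∂/∂z)(y*(-2*x - 2*y - 3*z)) dz = (-3*y) dz, which multiplied by dx ∧ dy gives (-3*y) dx ∧ dy ∧ dz
  d(x*y - 2*x*z - 3*y) includes (∂/∂x)(x*y - 2*x*z - 3*y) dx = (y - 2*z) dx, which multiplied by dy ∧ dz gives (y - 2*z) dx ∧ dy ∧ dz
Collecting like 3-forms: d(omega) = (-2*y - 2*z) dx ∧ dy ∧ dz.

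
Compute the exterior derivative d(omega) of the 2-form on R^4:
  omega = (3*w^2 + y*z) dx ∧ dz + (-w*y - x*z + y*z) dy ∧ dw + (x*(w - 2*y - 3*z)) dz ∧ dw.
d(omega) = (-z) dx ∧ dy ∧ dz + (7*w - 2*y - 3*z) dx ∧ dz ∧ dw + (-z) dx ∧ dy ∧ dw + (-x - y) dy ∧ dz ∧ dw

For a 2-form omega = sum_{i<j} g_{ij} dx_i ∧ dx_j, the exterior derivative is
  d(omega) = sum_{i<j} d(g_{ij}) ∧ dx_i ∧ dx_j = sum_{i<j, k} (∂g_{ij}/∂x_k) dx_k ∧ dx_i ∧ dx_j.
Expand each term, using dx_k ∧ dx_i ∧ dx_j = sgn(permutation) dx_{(a)} ∧ dx_{(b)} ∧ dx_{(c)} with (a < b < c) sorted:
  d(3*w^2 + y*z) includes (∂/∂y)(3*w^2 + y*z) dy = (z) dy, which multiplied by dx ∧ dz gives (-z) dx ∧ dy ∧ dz
  d(3*w^2 + y*z) includes (∂/∂w)(3*w^2 + y*z) dw = (6*w) dw, which multiplied by dx ∧ dz gives (6*w) dx ∧ dz ∧ dw
  d(-w*y - x*z + y*z) includes (∂/∂x)(-w*y - x*z + y*z) dx = (-z) dx, which multiplied by dy ∧ dw gives (-z) dx ∧ dy ∧ dw
  d(-w*y - x*z + y*z) includes (∂/∂z)(-w*y - x*z + y*z) dz = (-x + y) dz, which multiplied by dy ∧ dw gives (x - y) dy ∧ dz ∧ dw
  d(x*(w - 2*y - 3*z)) includes (∂/∂x)(x*(w - 2*y - 3*z)) dx = (w - 2*y - 3*z) dx, which multiplied by dz ∧ dw gives (w - 2*y - 3*z) dx ∧ dz ∧ dw
  d(x*(w - 2*y - 3*z)) includes (∂/∂y)(x*(w - 2*y - 3*z)) dy = (-2*x) dy, which multiplied by dz ∧ dw gives (-2*x) dy ∧ dz ∧ dw
Collecting like 3-forms: d(omega) = (-z) dx ∧ dy ∧ dz + (7*w - 2*y - 3*z) dx ∧ dz ∧ dw + (-z) dx ∧ dy ∧ dw + (-x - y) dy ∧ dz ∧ dw.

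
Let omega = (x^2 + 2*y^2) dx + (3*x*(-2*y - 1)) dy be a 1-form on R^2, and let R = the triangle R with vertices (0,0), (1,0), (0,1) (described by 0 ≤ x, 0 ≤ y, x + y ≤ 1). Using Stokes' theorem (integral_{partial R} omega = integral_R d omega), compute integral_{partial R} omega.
integral_(partial R) omega = -19/6

Stokes: integral_partial_R omega = integral_R d omega with d omega = (∂Q/∂x - ∂P/∂y) dx ∧ dy.
  ∂Q/∂x = -6*y - 3
  ∂P/∂y = 4*y
  integrand = ∂Q/∂x - ∂P/∂y = -10*y - 3.
Integrating over R: integral_0^1 integral_0^{1-x} (-10*y - 3) dy dx = -19/6.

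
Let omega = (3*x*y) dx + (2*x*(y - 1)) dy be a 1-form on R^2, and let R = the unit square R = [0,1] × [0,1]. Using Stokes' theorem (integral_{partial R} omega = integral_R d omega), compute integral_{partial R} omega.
integral_(partial R) omega = -5/2

Stokes: integral_partial_R omega = integral_R d omega with d omega = (∂Q/∂x - ∂P/∂y) dx ∧ dy.
  ∂Q/∂x = 2*y - 2
  ∂P/∂y = 3*x
  integrand = ∂Q/∂x - ∂P/∂y = -3*x + 2*y - 2.
Integrating over R: integral_0^1 integral_0^1 (-3*x + 2*y - 2) dx dy = -5/2.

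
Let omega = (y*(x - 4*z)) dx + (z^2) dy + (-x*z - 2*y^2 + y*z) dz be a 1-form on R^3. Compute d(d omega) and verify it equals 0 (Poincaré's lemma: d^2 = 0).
d(d omega) = 0

Step 1: d omega = sum_{i<j} (∂f_j/∂x_i - ∂f_i/∂x_j) dx_i ∧ dx_j:
  coeff of dx ∧ dy: -x + 4*z
  coeff of dx ∧ dz: 4*y - z
  coeff of dy ∧ dz: -4*y - z
Step 2: Apply d again to each 2-form coefficient. The only possible 3-form in R^3 is dx ∧ dy ∧ dz, with coefficient
  ∂(coeff of dy∧dz)/∂x - ∂(coeff of dx∧dz)/∂y + ∂(coeff of dx∧dy)/∂z
  = ∂/∂x (-4*y - z) - ∂/∂y (4*y - z) + ∂/∂z (-x + 4*z).
Each of these terms simplifies to sums of mixed partials that cancel in pairs. The result is 0 (by equality of mixed partials for smooth functions — Schwarz / Clairaut).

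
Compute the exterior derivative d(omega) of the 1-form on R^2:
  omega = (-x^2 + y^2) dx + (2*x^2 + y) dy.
d(omega) = (4*x - 2*y) dx ∧ dy

For a 1-form omega = sum_i f_i dx_i, the exterior derivative is
  d(omega) = sum_{i < j} (∂f_j/∂x_i - ∂f_i/∂x_j) dx_i ∧ dx_j.
  coefficient of dx ∧ dy: ∂f_2/∂x - ∂f_1/∂y = ∂(2*x^2 + y)/∂x - ∂(-x^2 + y^2)/∂y = 4*x - 2*y
Assembling: d(omega) = (4*x - 2*y) dx ∧ dy.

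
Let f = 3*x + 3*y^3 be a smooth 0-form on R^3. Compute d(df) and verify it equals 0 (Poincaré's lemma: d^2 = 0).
d(df) = 0

Step 1: df = sum_i (∂f/∂x_i) dx_i = (3) dx + (9*y^2) dy + (0) dz.
Step 2: Apply d again. Using the 1-form formula, the coefficient of dx ∧ dy in d(df) is ∂^2 f/∂x ∂y - ∂^2 f/∂y ∂x = (0) - (0) = 0 (equality of mixed partials for smooth f).
Similarly for dx ∧ dz and dy ∧ dz — all coefficients vanish. So d(df) = 0.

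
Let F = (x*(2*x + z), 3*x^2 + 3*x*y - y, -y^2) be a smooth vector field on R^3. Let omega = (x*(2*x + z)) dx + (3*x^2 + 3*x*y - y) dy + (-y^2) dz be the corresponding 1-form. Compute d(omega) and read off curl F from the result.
d(omega) = (-2*y) dy ∧ dz + (x) dz ∧ dx + (6*x + 3*y) dx ∧ dy; curl F = (-2*y, x, 6*x + 3*y)

d omega = sum_{i<j} (∂f_j/∂x_i - ∂f_i/∂x_j) dx_i ∧ dx_j. Under the identification (dy ∧ dz, dz ∧ dx, dx ∧ dy) ↔ (e_x, e_y, e_z), the coefficients are exactly the components of curl F. Compute:
  ∂R/∂y - ∂Q/∂z = (-2*y) - (0) = -2*y
  ∂P/∂z - ∂R/∂x = (x) - (0) = x
  ∂Q/∂x - ∂P/∂y = (6*x + 3*y) - (0) = 6*x + 3*y.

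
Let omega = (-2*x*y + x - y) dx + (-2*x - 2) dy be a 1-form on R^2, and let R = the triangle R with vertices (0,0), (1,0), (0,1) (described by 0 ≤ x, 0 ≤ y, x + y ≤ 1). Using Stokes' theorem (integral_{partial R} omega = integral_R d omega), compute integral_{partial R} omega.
integral_(partial R) omega = -1/6

Stokes: integral_partial_R omega = integral_R d omega with d omega = (∂Q/∂x - ∂P/∂y) dx ∧ dy.
  ∂Q/∂x = -2
  ∂P/∂y = -2*x - 1
  integrand = ∂Q/∂x - ∂P/∂y = 2*x - 1.
Integrating over R: integral_0^1 integral_0^{1-x} (2*x - 1) dy dx = -1/6.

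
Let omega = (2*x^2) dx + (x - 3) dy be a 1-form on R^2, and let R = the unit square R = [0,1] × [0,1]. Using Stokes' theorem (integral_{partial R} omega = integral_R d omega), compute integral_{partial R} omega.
integral_(partial R) omega = 1

Stokes: integral_partial_R omega = integral_R d omega with d omega = (∂Q/∂x - ∂P/∂y) dx ∧ dy.
  ∂Q/∂x = 1
  ∂P/∂y = 0
  integrand = ∂Q/∂x - ∂P/∂y = 1.
Integrating over R: integral_0^1 integral_0^1 (1) dx dy = 1.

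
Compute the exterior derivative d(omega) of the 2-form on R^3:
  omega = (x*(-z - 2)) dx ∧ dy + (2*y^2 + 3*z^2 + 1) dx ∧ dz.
d(omega) = (-x - 4*y) dx ∧ dy ∧ dz

For a 2-form omega = sum_{i<j} g_{ij} dx_i ∧ dx_j, the exterior derivative is
  d(omega) = sum_{i<j} d(g_{ij}) ∧ dx_i ∧ dx_j = sum_{i<j, k} (∂g_{ij}/∂x_k) dx_k ∧ dx_i ∧ dx_j.
Expand each term, using dx_k ∧ dx_i ∧ dx_j = sgn(permutation) dx_{(a)} ∧ dx_{(b)} ∧ dx_{(c)} with (a < b < c) sorted:
  d(x*(-z - 2)) includes (∂/∂z)(x*(-z - 2)) dz = (-x) dz, which multiplied by dx ∧ dy gives (-x) dx ∧ dy ∧ dz
  d(2*y^2 + 3*z^2 + 1) includes (∂/∂y)(2*y^2 + 3*z^2 + 1) dy = (4*y) dy, which multiplied by dx ∧ dz gives (-4*y) dx ∧ dy ∧ dz
Collecting like 3-forms: d(omega) = (-x - 4*y) dx ∧ dy ∧ dz.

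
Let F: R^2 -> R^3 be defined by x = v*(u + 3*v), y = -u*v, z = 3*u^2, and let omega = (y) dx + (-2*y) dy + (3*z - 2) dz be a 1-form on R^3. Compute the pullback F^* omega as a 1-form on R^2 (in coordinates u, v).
F^* omega = (3*u*(18*u^2 - v^2 - 4)) du + (3*u*v*(-u - 2*v)) dv

Using F^*(f dg) = (f ∘ F) d(g ∘ F), substitute each coordinate x_i by F_i(u, v) in f_i, and replace dx_i by d F_i = (∂F_i/∂u) du + (∂F_i/∂v) dv.
  For the x component: f_1(F) = -u*v; d F_1 = (v) du + (u + 6*v) dv
  For the y component: f_2(F) = 2*u*v; d F_2 = (-v) du + (-u) dv
  For the z component: f_3(F) = 9*u^2 - 2; d F_3 = (6*u) du + (0) dv
Combining and collecting du, dv coefficients:
  coeff of du: 3*u*(18*u^2 - v^2 - 4)
  coeff of dv: 3*u*v*(-u - 2*v)
F^* omega = (3*u*(18*u^2 - v^2 - 4)) du + (3*u*v*(-u - 2*v)) dv.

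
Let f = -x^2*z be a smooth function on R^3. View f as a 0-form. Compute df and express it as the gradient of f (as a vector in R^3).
df = (-2*x*z) dx + (0) dy + (-x^2) dz; grad f = (-2*x*z, 0, -x^2)

For a 0-form f, d f = (∂f/∂x) dx + (∂f/∂y) dy + (∂f/∂z) dz. The components of the vector representation are exactly the entries of grad f in Cartesian coordinates:
  ∂f/∂x = -2*x*z
  ∂f/∂y = 0
  ∂f/∂z = -x^2.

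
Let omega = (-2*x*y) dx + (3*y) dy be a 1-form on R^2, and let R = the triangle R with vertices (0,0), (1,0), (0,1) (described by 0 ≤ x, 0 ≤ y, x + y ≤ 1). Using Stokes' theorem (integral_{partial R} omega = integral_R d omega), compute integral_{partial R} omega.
integral_(partial R) omega = 1/3

Stokes: integral_partial_R omega = integral_R d omega with d omega = (∂Q/∂x - ∂P/∂y) dx ∧ dy.
  ∂Q/∂x = 0
  ∂P/∂y = -2*x
  integrand = ∂Q/∂x - ∂P/∂y = 2*x.
Integrating over R: integral_0^1 integral_0^{1-x} (2*x) dy dx = 1/3.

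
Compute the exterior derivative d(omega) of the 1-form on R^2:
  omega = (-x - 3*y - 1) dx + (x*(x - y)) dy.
d(omega) = (2*x - y + 3) dx ∧ dy

For a 1-form omega = sum_i f_i dx_i, the exterior derivative is
  d(omega) = sum_{i < j} (∂f_j/∂x_i - ∂f_i/∂x_j) dx_i ∧ dx_j.
  coefficient of dx ∧ dy: ∂f_2/∂x - ∂f_1/∂y = ∂(x*(x - y))/∂x - ∂(-x - 3*y - 1)/∂y = 2*x - y + 3
Assembling: d(omega) = (2*x - y + 3) dx ∧ dy.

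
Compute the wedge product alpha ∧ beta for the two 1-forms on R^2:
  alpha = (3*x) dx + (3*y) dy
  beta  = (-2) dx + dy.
alpha ∧ beta = (3*x + 6*y) dx ∧ dy

Distribute the wedge, using dx_i ∧ dx_j = -dx_j ∧ dx_i and dx_i ∧ dx_i = 0. For each pair (i, j) with i < j, the coefficient of dx_i ∧ dx_j in alpha ∧ beta is (alpha_i * beta_j - alpha_j * beta_i). Collecting: alpha ∧ beta = (3*x + 6*y) dx ∧ dy.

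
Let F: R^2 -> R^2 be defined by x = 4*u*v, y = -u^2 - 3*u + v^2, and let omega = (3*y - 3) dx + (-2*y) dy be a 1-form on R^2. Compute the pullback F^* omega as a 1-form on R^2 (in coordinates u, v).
F^* omega = (-4*u^3 - 12*u^2*v - 18*u^2 + 4*u*v^2 - 36*u*v - 18*u + 12*v^3 + 6*v^2 - 12*v) du + (-12*u^3 + 4*u^2*v - 36*u^2 + 12*u*v^2 + 12*u*v - 12*u - 4*v^3) dv

Using F^*(f dg) = (f ∘ F) d(g ∘ F), substitute each coordinate x_i by F_i(u, v) in f_i, and replace dx_i by d F_i = (∂F_i/∂u) du + (∂F_i/∂v) dv.
  For the x component: f_1(F) = -3*u^2 - 9*u + 3*v^2 - 3; d F_1 = (4*v) du + (4*u) dv
  For the y component: f_2(F) = 2*u^2 + 6*u - 2*v^2; d F_2 = (-2*u - 3) du + (2*v) dv
Combining and collecting du, dv coefficients:
  coeff of du: -4*u^3 - 12*u^2*v - 18*u^2 + 4*u*v^2 - 36*u*v - 18*u + 12*v^3 + 6*v^2 - 12*v
  coeff of dv: -12*u^3 + 4*u^2*v - 36*u^2 + 12*u*v^2 + 12*u*v - 12*u - 4*v^3
F^* omega = (-4*u^3 - 12*u^2*v - 18*u^2 + 4*u*v^2 - 36*u*v - 18*u + 12*v^3 + 6*v^2 - 12*v) du + (-12*u^3 + 4*u^2*v - 36*u^2 + 12*u*v^2 + 12*u*v - 12*u - 4*v^3) dv.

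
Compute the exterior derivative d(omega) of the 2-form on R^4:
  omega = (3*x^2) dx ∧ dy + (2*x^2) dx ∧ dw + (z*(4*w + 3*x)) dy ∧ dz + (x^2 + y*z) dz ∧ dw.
d(omega) = (3*z) dx ∧ dy ∧ dz + (5*z) dy ∧ dz ∧ dw + (2*x) dx ∧ dz ∧ dw

For a 2-form omega = sum_{i<j} g_{ij} dx_i ∧ dx_j, the exterior derivative is
  d(omega) = sum_{i<j} d(g_{ij}) ∧ dx_i ∧ dx_j = sum_{i<j, k} (∂g_{ij}/∂x_k) dx_k ∧ dx_i ∧ dx_j.
Expand each term, using dx_k ∧ dx_i ∧ dx_j = sgn(permutation) dx_{(a)} ∧ dx_{(b)} ∧ dx_{(c)} with (a < b < c) sorted:
  d(z*(4*w + 3*x)) includes (∂/∂x)(z*(4*w + 3*x)) dx = (3*z) dx, which multiplied by dy ∧ dz gives (3*z) dx ∧ dy ∧ dz
  d(z*(4*w + 3*x)) includes (∂/∂w)(z*(4*w + 3*x)) dw = (4*z) dw, which multiplied by dy ∧ dz gives (4*z) dy ∧ dz ∧ dw
  d(x^2 + y*z) includes (∂/∂x)(x^2 + y*z) dx = (2*x) dx, which multiplied by dz ∧ dw gives (2*x) dx ∧ dz ∧ dw
  d(x^2 + y*z) includes (∂/∂y)(x^2 + y*z) dy = (z) dy, which multiplied by dz ∧ dw gives (z) dy ∧ dz ∧ dw
Collecting like 3-forms: d(omega) = (3*z) dx ∧ dy ∧ dz + (5*z) dy ∧ dz ∧ dw + (2*x) dx ∧ dz ∧ dw.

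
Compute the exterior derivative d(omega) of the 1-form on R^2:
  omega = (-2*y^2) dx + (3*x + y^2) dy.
d(omega) = (4*y + 3) dx ∧ dy

For a 1-form omega = sum_i f_i dx_i, the exterior derivative is
  d(omega) = sum_{i < j} (∂f_j/∂x_i - ∂f_i/∂x_j) dx_i ∧ dx_j.
  coefficient of dx ∧ dy: ∂f_2/∂x - ∂f_1/∂y = ∂(3*x + y^2)/∂x - ∂(-2*y^2)/∂y = 4*y + 3
Assembling: d(omega) = (4*y + 3) dx ∧ dy.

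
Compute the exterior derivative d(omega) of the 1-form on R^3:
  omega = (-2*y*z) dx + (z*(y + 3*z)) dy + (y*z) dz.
d(omega) = (2*z) dx ∧ dy + (2*y) dx ∧ dz + (-y - 5*z) dy ∧ dz

For a 1-form omega = sum_i f_i dx_i, the exterior derivative is
  d(omega) = sum_{i < j} (∂f_j/∂x_i - ∂f_i/∂x_j) dx_i ∧ dx_j.
  coefficient of dx ∧ dy: ∂f_2/∂x - ∂f_1/∂y = ∂(z*(y + 3*z))/∂x - ∂(-2*y*z)/∂y = 2*z
  coefficient of dx ∧ dz: ∂f_3/∂x - ∂f_1/∂z = ∂(y*z)/∂x - ∂(-2*y*z)/∂z = 2*y
  coefficient of dy ∧ dz: ∂f_3/∂y - ∂f_2/∂z = ∂(y*z)/∂y - ∂(z*(y + 3*z))/∂z = -y - 5*z
Assembling: d(omega) = (2*z) dx ∧ dy + (2*y) dx ∧ dz + (-y - 5*z) dy ∧ dz.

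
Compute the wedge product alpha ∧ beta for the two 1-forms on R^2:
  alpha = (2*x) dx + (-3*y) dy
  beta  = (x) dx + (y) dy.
alpha ∧ beta = (5*x*y) dx ∧ dy

Distribute the wedge, using dx_i ∧ dx_j = -dx_j ∧ dx_i and dx_i ∧ dx_i = 0. For each pair (i, j) with i < j, the coefficient of dx_i ∧ dx_j in alpha ∧ beta is (alpha_i * beta_j - alpha_j * beta_i). Collecting: alpha ∧ beta = (5*x*y) dx ∧ dy.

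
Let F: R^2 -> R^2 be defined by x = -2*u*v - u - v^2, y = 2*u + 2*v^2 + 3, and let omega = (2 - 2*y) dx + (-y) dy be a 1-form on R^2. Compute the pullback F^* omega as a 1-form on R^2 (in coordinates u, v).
F^* omega = (8*u*v + 8*v^3 + 8*v - 2) du + (8*u^2 + 8*u*v^2 + 8*u - 4*v) dv

Using F^*(f dg) = (f ∘ F) d(g ∘ F), substitute each coordinate x_i by F_i(u, v) in f_i, and replace dx_i by d F_i = (∂F_i/∂u) du + (∂F_i/∂v) dv.
  For the x component: f_1(F) = -4*u - 4*v^2 - 4; d F_1 = (-2*v - 1) du + (-2*u - 2*v) dv
  For the y component: f_2(F) = -2*u - 2*v^2 - 3; d F_2 = (2) du + (4*v) dv
Combining and collecting du, dv coefficients:
  coeff of du: 8*u*v + 8*v^3 + 8*v - 2
  coeff of dv: 8*u^2 + 8*u*v^2 + 8*u - 4*v
F^* omega = (8*u*v + 8*v^3 + 8*v - 2) du + (8*u^2 + 8*u*v^2 + 8*u - 4*v) dv.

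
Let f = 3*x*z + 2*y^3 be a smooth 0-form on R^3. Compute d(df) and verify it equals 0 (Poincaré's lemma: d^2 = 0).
d(df) = 0

Step 1: df = sum_i (∂f/∂x_i) dx_i = (3*z) dx + (6*y^2) dy + (3*x) dz.
Step 2: Apply d again. Using the 1-form formula, the coefficient of dx ∧ dy in d(df) is ∂^2 f/∂x ∂y - ∂^2 f/∂y ∂x = (0) - (0) = 0 (equality of mixed partials for smooth f).
Similarly for dx ∧ dz and dy ∧ dz — all coefficients vanish. So d(df) = 0.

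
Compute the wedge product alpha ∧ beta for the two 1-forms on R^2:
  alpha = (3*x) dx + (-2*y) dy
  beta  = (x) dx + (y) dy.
alpha ∧ beta = (5*x*y) dx ∧ dy

Distribute the wedge, using dx_i ∧ dx_j = -dx_j ∧ dx_i and dx_i ∧ dx_i = 0. For each pair (i, j) with i < j, the coefficient of dx_i ∧ dx_j in alpha ∧ beta is (alpha_i * beta_j - alpha_j * beta_i). Collecting: alpha ∧ beta = (5*x*y) dx ∧ dy.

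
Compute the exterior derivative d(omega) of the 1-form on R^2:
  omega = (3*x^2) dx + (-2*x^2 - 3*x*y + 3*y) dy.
d(omega) = (-4*x - 3*y) dx ∧ dy

For a 1-form omega = sum_i f_i dx_i, the exterior derivative is
  d(omega) = sum_{i < j} (∂f_j/∂x_i - ∂f_i/∂x_j) dx_i ∧ dx_j.
  coefficient of dx ∧ dy: ∂f_2/∂x - ∂f_1/∂y = ∂(-2*x^2 - 3*x*y + 3*y)/∂x - ∂(3*x^2)/∂y = -4*x - 3*y
Assembling: d(omega) = (-4*x - 3*y) dx ∧ dy.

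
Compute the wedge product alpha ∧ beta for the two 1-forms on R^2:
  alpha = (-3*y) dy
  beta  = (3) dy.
alpha ∧ beta = 0

Distribute the wedge, using dx_i ∧ dx_j = -dx_j ∧ dx_i and dx_i ∧ dx_i = 0. For each pair (i, j) with i < j, the coefficient of dx_i ∧ dx_j in alpha ∧ beta is (alpha_i * beta_j - alpha_j * beta_i). Collecting: alpha ∧ beta = 0.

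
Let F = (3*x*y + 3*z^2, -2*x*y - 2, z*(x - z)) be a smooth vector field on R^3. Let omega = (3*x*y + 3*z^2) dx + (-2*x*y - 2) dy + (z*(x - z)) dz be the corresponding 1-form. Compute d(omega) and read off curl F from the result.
d(omega) = (0) dy ∧ dz + (5*z) dz ∧ dx + (-3*x - 2*y) dx ∧ dy; curl F = (0, 5*z, -3*x - 2*y)

d omega = sum_{i<j} (∂f_j/∂x_i - ∂f_i/∂x_j) dx_i ∧ dx_j. Under the identification (dy ∧ dz, dz ∧ dx, dx ∧ dy) ↔ (e_x, e_y, e_z), the coefficients are exactly the components of curl F. Compute:
  ∂R/∂y - ∂Q/∂z = (0) - (0) = 0
  ∂P/∂z - ∂R/∂x = (6*z) - (z) = 5*z
  ∂Q/∂x - ∂P/∂y = (-2*y) - (3*x) = -3*x - 2*y.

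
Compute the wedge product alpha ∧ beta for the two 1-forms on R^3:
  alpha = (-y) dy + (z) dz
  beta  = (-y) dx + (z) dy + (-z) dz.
alpha ∧ beta = (-y^2) dx ∧ dy + (z*(y - z)) dy ∧ dz + (y*z) dx ∧ dz

Distribute the wedge, using dx_i ∧ dx_j = -dx_j ∧ dx_i and dx_i ∧ dx_i = 0. For each pair (i, j) with i < j, the coefficient of dx_i ∧ dx_j in alpha ∧ beta is (alpha_i * beta_j - alpha_j * beta_i). Collecting: alpha ∧ beta = (-y^2) dx ∧ dy + (z*(y - z)) dy ∧ dz + (y*z) dx ∧ dz.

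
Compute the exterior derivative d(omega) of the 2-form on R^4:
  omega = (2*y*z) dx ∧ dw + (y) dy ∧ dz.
d(omega) = (-2*z) dx ∧ dy ∧ dw + (-2*y) dx ∧ dz ∧ dw

For a 2-form omega = sum_{i<j} g_{ij} dx_i ∧ dx_j, the exterior derivative is
  d(omega) = sum_{i<j} d(g_{ij}) ∧ dx_i ∧ dx_j = sum_{i<j, k} (∂g_{ij}/∂x_k) dx_k ∧ dx_i ∧ dx_j.
Expand each term, using dx_k ∧ dx_i ∧ dx_j = sgn(permutation) dx_{(a)} ∧ dx_{(b)} ∧ dx_{(c)} with (a < b < c) sorted:
  d(2*y*z) includes (∂/∂y)(2*y*z) dy = (2*z) dy, which multiplied by dx ∧ dw gives (-2*z) dx ∧ dy ∧ dw
  d(2*y*z) includes (∂/∂z)(2*y*z) dz = (2*y) dz, which multiplied by dx ∧ dw gives (-2*y) dx ∧ dz ∧ dw
Collecting like 3-forms: d(omega) = (-2*z) dx ∧ dy ∧ dw + (-2*y) dx ∧ dz ∧ dw.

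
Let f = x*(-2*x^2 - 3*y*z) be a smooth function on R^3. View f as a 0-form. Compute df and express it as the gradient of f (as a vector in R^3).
df = (-6*x^2 - 3*y*z) dx + (-3*x*z) dy + (-3*x*y) dz; grad f = (-6*x^2 - 3*y*z, -3*x*z, -3*x*y)

For a 0-form f, d f = (∂f/∂x) dx + (∂f/∂y) dy + (∂f/∂z) dz. The components of the vector representation are exactly the entries of grad f in Cartesian coordinates:
  ∂f/∂x = -6*x^2 - 3*y*z
  ∂f/∂y = -3*x*z
  ∂f/∂z = -3*x*y.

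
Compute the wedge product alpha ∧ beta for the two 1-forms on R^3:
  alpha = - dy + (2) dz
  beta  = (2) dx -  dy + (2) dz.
alpha ∧ beta = (2) dx ∧ dy + (-4) dx ∧ dz

Distribute the wedge, using dx_i ∧ dx_j = -dx_j ∧ dx_i and dx_i ∧ dx_i = 0. For each pair (i, j) with i < j, the coefficient of dx_i ∧ dx_j in alpha ∧ beta is (alpha_i * beta_j - alpha_j * beta_i). Collecting: alpha ∧ beta = (2) dx ∧ dy + (-4) dx ∧ dz.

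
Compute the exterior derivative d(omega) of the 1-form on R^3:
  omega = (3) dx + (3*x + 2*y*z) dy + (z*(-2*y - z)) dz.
d(omega) = (3) dx ∧ dy + (-2*y - 2*z) dy ∧ dz

For a 1-form omega = sum_i f_i dx_i, the exterior derivative is
  d(omega) = sum_{i < j} (∂f_j/∂x_i - ∂f_i/∂x_j) dx_i ∧ dx_j.
  coefficient of dx ∧ dy: ∂f_2/∂x - ∂f_1/∂y = ∂(3*x + 2*y*z)/∂x - ∂(3)/∂y = 3
  coefficient of dy ∧ dz: ∂f_3/∂y - ∂f_2/∂z = ∂(z*(-2*y - z))/∂y - ∂(3*x + 2*y*z)/∂z = -2*y - 2*z
Assembling: d(omega) = (3) dx ∧ dy + (-2*y - 2*z) dy ∧ dz.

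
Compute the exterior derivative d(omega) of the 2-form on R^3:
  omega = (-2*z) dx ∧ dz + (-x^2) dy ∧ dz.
d(omega) = (-2*x) dx ∧ dy ∧ dz

For a 2-form omega = sum_{i<j} g_{ij} dx_i ∧ dx_j, the exterior derivative is
  d(omega) = sum_{i<j} d(g_{ij}) ∧ dx_i ∧ dx_j = sum_{i<j, k} (∂g_{ij}/∂x_k) dx_k ∧ dx_i ∧ dx_j.
Expand each term, using dx_k ∧ dx_i ∧ dx_j = sgn(permutation) dx_{(a)} ∧ dx_{(b)} ∧ dx_{(c)} with (a < b < c) sorted:
  d(-x^2) includes (∂/∂x)(-x^2) dx = (-2*x) dx, which multiplied by dy ∧ dz gives (-2*x) dx ∧ dy ∧ dz
Collecting like 3-forms: d(omega) = (-2*x) dx ∧ dy ∧ dz.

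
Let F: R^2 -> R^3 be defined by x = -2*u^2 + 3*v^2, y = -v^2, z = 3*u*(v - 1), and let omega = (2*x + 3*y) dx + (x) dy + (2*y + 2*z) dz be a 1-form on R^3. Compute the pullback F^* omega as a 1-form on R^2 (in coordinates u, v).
F^* omega = (16*u^3 + 6*u*v^2 - 36*u*v + 18*u - 6*v^3 + 6*v^2) du + (-2*u^2*v - 18*u^2 - 6*u*v^2 + 12*v^3) dv

Using F^*(f dg) = (f ∘ F) d(g ∘ F), substitute each coordinate x_i by F_i(u, v) in f_i, and replace dx_i by d F_i = (∂F_i/∂u) du + (∂F_i/∂v) dv.
  For the x component: f_1(F) = -4*u^2 + 3*v^2; d F_1 = (-4*u) du + (6*v) dv
  For the y component: f_2(F) = -2*u^2 + 3*v^2; d F_2 = (0) du + (-2*v) dv
  For the z component: f_3(F) = 6*u*v - 6*u - 2*v^2; d F_3 = (3*v - 3) du + (3*u) dv
Combining and collecting du, dv coefficients:
  coeff of du: 16*u^3 + 6*u*v^2 - 36*u*v + 18*u - 6*v^3 + 6*v^2
  coeff of dv: -2*u^2*v - 18*u^2 - 6*u*v^2 + 12*v^3
F^* omega = (16*u^3 + 6*u*v^2 - 36*u*v + 18*u - 6*v^3 + 6*v^2) du + (-2*u^2*v - 18*u^2 - 6*u*v^2 + 12*v^3) dv.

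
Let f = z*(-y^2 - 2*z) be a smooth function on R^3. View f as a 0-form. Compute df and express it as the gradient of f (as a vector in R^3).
df = (0) dx + (-2*y*z) dy + (-y^2 - 4*z) dz; grad f = (0, -2*y*z, -y^2 - 4*z)

For a 0-form f, d f = (∂f/∂x) dx + (∂f/∂y) dy + (∂f/∂z) dz. The components of the vector representation are exactly the entries of grad f in Cartesian coordinates:
  ∂f/∂x = 0
  ∂f/∂y = -2*y*z
  ∂f/∂z = -y^2 - 4*z.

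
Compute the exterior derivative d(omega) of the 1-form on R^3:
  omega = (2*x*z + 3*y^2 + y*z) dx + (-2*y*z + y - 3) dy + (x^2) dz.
d(omega) = (-6*y - z) dx ∧ dy + (-y) dx ∧ dz + (2*y) dy ∧ dz

For a 1-form omega = sum_i f_i dx_i, the exterior derivative is
  d(omega) = sum_{i < j} (∂f_j/∂x_i - ∂f_i/∂x_j) dx_i ∧ dx_j.
  coefficient of dx ∧ dy: ∂f_2/∂x - ∂f_1/∂y = ∂(-2*y*z + y - 3)/∂x - ∂(2*x*z + 3*y^2 + y*z)/∂y = -6*y - z
  coefficient of dx ∧ dz: ∂f_3/∂x - ∂f_1/∂z = ∂(x^2)/∂x - ∂(2*x*z + 3*y^2 + y*z)/∂z = -y
  coefficient of dy ∧ dz: ∂f_3/∂y - ∂f_2/∂z = ∂(x^2)/∂y - ∂(-2*y*z + y - 3)/∂z = 2*y
Assembling: d(omega) = (-6*y - z) dx ∧ dy + (-y) dx ∧ dz + (2*y) dy ∧ dz.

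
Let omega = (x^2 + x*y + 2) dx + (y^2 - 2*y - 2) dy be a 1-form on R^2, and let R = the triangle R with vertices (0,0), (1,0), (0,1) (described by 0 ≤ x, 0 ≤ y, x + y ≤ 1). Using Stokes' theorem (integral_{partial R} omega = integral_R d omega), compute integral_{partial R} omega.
integral_(partial R) omega = -1/6

Stokes: integral_partial_R omega = integral_R d omega with d omega = (∂Q/∂x - ∂P/∂y) dx ∧ dy.
  ∂Q/∂x = 0
  ∂P/∂y = x
  integrand = ∂Q/∂x - ∂P/∂y = -x.
Integrating over R: integral_0^1 integral_0^{1-x} (-x) dy dx = -1/6.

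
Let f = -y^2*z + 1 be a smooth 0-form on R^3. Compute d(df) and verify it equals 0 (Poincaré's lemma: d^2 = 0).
d(df) = 0

Step 1: df = sum_i (∂f/∂x_i) dx_i = (0) dx + (-2*y*z) dy + (-y^2) dz.
Step 2: Apply d again. Using the 1-form formula, the coefficient of dx ∧ dy in d(df) is ∂^2 f/∂x ∂y - ∂^2 f/∂y ∂x = (0) - (0) = 0 (equality of mixed partials for smooth f).
Similarly for dx ∧ dz and dy ∧ dz — all coefficients vanish. So d(df) = 0.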